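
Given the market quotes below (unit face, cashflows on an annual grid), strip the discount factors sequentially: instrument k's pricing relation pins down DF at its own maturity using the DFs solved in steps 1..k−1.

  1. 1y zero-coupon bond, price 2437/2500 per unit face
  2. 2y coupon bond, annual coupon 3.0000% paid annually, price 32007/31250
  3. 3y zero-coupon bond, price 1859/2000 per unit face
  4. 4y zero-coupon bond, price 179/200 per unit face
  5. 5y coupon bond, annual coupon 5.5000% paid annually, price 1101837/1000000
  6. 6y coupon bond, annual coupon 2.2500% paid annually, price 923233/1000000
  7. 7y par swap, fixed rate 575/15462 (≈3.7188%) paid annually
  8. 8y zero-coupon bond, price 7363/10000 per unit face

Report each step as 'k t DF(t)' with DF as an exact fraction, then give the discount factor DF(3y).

1 1 2437/2500
2 2 483/500
3 3 1859/2000
4 4 179/200
5 5 8481/10000
6 6 4007/5000
7 7 77/100
8 8 7363/10000
DF(3y) = 1859/2000 ≈ 0.929500

step 1 [1y] zero: DF = P = 2437/2500 ≈ 0.974800
step 2 [2y] bond c/1=3/100: DF=(32007/31250 − 3/100·(0.974800))/(1+3/100) = 483/500 ≈ 0.966000
step 3 [3y] zero: DF = P = 1859/2000 ≈ 0.929500
step 4 [4y] zero: DF = P = 179/200 ≈ 0.895000
step 5 [5y] bond c/1=11/200: DF=(1101837/1000000 − 11/200·(0.974800+0.966000+0.929500+0.895000))/(1+11/200) = 8481/10000 ≈ 0.848100
step 6 [6y] bond c/1=9/400: DF=(923233/1000000 − 9/400·(0.974800+0.966000+0.929500+0.895000+0.848100))/(1+9/400) = 4007/5000 ≈ 0.801400
step 7 [7y] swap r/1=575/15462: DF=(1 − 575/15462·(0.974800+0.966000+0.929500+0.895000+0.848100+0.801400))/(1+575/15462) = 77/100 ≈ 0.770000
step 8 [8y] zero: DF = P = 7363/10000 ≈ 0.736300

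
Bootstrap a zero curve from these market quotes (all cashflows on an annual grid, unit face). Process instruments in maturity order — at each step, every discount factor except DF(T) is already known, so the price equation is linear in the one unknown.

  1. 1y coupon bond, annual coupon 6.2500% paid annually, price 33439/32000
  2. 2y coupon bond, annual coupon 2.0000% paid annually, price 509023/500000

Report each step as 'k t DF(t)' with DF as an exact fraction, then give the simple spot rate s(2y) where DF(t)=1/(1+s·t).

1 1 1967/2000
2 2 2447/2500
s(2y) = (1/(2447/2500) − 1)/(2) = 53/4894 ≈ 1.0830%

step 1 [1y] bond c/1=1/16: DF=(33439/32000 − 1/16·(0))/(1+1/16) = 1967/2000 ≈ 0.983500
step 2 [2y] bond c/1=1/50: DF=(509023/500000 − 1/50·(0.983500))/(1+1/50) = 2447/2500 ≈ 0.978800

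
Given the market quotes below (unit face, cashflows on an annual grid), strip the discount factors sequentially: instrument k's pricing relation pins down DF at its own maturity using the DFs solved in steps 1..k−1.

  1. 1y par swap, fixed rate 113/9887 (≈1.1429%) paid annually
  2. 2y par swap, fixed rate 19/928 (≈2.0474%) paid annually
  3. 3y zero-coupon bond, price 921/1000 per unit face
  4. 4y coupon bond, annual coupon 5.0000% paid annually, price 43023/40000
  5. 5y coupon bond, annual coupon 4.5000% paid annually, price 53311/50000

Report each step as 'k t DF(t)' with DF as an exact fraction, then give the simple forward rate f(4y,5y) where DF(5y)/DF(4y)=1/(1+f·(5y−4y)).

1 1 9887/10000
2 2 9601/10000
3 3 921/1000
4 4 8877/10000
5 5 1717/2000
f(4y,5y) = ((8877/10000)/(1717/2000) − 1)/(1) = 292/8585 ≈ 3.4013%

step 1 [1y] swap r/1=113/9887: DF=(1 − 113/9887·(0))/(1+113/9887) = 9887/10000 ≈ 0.988700
step 2 [2y] swap r/1=19/928: DF=(1 − 19/928·(0.988700))/(1+19/928) = 9601/10000 ≈ 0.960100
step 3 [3y] zero: DF = P = 921/1000 ≈ 0.921000
step 4 [4y] bond c/1=1/20: DF=(43023/40000 − 1/20·(0.988700+0.960100+0.921000))/(1+1/20) = 8877/10000 ≈ 0.887700
step 5 [5y] bond c/1=9/200: DF=(53311/50000 − 9/200·(0.988700+0.960100+0.921000+0.887700))/(1+9/200) = 1717/2000 ≈ 0.858500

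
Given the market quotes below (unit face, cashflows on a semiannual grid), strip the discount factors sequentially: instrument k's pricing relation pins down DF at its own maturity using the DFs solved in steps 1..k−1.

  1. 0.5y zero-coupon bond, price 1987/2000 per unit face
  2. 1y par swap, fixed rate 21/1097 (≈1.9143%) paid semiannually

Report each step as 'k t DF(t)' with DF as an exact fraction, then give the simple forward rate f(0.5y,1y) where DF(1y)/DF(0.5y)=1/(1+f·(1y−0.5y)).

1 1/2 1987/2000
2 1 9811/10000
f(0.5y,1y) = ((1987/2000)/(9811/10000) − 1)/(1/2) = 248/9811 ≈ 2.5278%

step 1 [0.5y] zero: DF = P = 1987/2000 ≈ 0.993500
step 2 [1y] swap r/2=21/2194: DF=(1 − 21/2194·(0.993500))/(1+21/2194) = 9811/10000 ≈ 0.981100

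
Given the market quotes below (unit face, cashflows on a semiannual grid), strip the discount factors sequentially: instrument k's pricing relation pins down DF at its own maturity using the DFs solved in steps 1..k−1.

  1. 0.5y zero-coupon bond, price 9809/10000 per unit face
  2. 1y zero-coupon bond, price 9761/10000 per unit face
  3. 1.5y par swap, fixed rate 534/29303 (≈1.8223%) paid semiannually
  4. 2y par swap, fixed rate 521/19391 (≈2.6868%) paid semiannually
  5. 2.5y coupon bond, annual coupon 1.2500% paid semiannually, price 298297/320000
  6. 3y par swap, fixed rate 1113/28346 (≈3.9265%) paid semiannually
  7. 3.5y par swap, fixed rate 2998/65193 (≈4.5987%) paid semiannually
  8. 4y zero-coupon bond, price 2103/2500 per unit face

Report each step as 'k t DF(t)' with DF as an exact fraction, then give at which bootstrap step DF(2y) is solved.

1 1/2 9809/10000
2 1 9761/10000
3 3/2 9733/10000
4 2 9479/10000
5 5/2 9023/10000
6 3 8887/10000
7 7/2 8501/10000
8 4 2103/2500
DF(2y) is solved at step 4

step 1 [0.5y] zero: DF = P = 9809/10000 ≈ 0.980900
step 2 [1y] zero: DF = P = 9761/10000 ≈ 0.976100
step 3 [1.5y] swap r/2=267/29303: DF=(1 − 267/29303·(0.980900+0.976100))/(1+267/29303) = 9733/10000 ≈ 0.973300
step 4 [2y] swap r/2=521/38782: DF=(1 − 521/38782·(0.980900+0.976100+0.973300))/(1+521/38782) = 9479/10000 ≈ 0.947900
step 5 [2.5y] bond c/2=1/160: DF=(298297/320000 − 1/160·(0.980900+0.976100+0.973300+0.947900))/(1+1/160) = 9023/10000 ≈ 0.902300
step 6 [3y] swap r/2=1113/56692: DF=(1 − 1113/56692·(0.980900+0.976100+0.973300+0.947900+0.902300))/(1+1113/56692) = 8887/10000 ≈ 0.888700
step 7 [3.5y] swap r/2=1499/65193: DF=(1 − 1499/65193·(0.980900+0.976100+0.973300+0.947900+0.902300+0.888700))/(1+1499/65193) = 8501/10000 ≈ 0.850100
step 8 [4y] zero: DF = P = 2103/2500 ≈ 0.841200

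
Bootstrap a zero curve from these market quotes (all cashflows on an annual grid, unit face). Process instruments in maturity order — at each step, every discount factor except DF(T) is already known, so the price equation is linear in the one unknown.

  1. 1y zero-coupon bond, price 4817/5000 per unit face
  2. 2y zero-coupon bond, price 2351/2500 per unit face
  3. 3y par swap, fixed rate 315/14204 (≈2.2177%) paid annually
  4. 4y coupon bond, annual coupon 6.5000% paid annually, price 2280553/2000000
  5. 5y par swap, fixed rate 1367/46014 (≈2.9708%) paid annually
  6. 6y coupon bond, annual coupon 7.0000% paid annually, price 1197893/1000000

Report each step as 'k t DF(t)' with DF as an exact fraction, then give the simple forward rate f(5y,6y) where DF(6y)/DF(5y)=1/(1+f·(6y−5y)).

1 1 4817/5000
2 2 2351/2500
3 3 937/1000
4 4 8973/10000
5 5 8633/10000
6 6 1637/2000
f(5y,6y) = ((8633/10000)/(1637/2000) − 1)/(1) = 448/8185 ≈ 5.4734%

step 1 [1y] zero: DF = P = 4817/5000 ≈ 0.963400
step 2 [2y] zero: DF = P = 2351/2500 ≈ 0.940400
step 3 [3y] swap r/1=315/14204: DF=(1 − 315/14204·(0.963400+0.940400))/(1+315/14204) = 937/1000 ≈ 0.937000
step 4 [4y] bond c/1=13/200: DF=(2280553/2000000 − 13/200·(0.963400+0.940400+0.937000))/(1+13/200) = 8973/10000 ≈ 0.897300
step 5 [5y] swap r/1=1367/46014: DF=(1 − 1367/46014·(0.963400+0.940400+0.937000+0.897300))/(1+1367/46014) = 8633/10000 ≈ 0.863300
step 6 [6y] bond c/1=7/100: DF=(1197893/1000000 − 7/100·(0.963400+0.940400+0.937000+0.897300+0.863300))/(1+7/100) = 1637/2000 ≈ 0.818500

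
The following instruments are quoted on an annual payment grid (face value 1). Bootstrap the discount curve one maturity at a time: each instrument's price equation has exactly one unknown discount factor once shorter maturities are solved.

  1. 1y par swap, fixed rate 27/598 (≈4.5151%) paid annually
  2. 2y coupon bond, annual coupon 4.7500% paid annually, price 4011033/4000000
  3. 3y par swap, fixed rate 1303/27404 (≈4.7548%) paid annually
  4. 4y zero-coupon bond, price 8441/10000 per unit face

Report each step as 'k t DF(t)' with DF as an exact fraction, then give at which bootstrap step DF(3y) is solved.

1 1 598/625
2 2 9139/10000
3 3 8697/10000
4 4 8441/10000
DF(3y) is solved at step 3

step 1 [1y] swap r/1=27/598: DF=(1 − 27/598·(0))/(1+27/598) = 598/625 ≈ 0.956800
step 2 [2y] bond c/1=19/400: DF=(4011033/4000000 − 19/400·(0.956800))/(1+19/400) = 9139/10000 ≈ 0.913900
step 3 [3y] swap r/1=1303/27404: DF=(1 − 1303/27404·(0.956800+0.913900))/(1+1303/27404) = 8697/10000 ≈ 0.869700
step 4 [4y] zero: DF = P = 8441/10000 ≈ 0.844100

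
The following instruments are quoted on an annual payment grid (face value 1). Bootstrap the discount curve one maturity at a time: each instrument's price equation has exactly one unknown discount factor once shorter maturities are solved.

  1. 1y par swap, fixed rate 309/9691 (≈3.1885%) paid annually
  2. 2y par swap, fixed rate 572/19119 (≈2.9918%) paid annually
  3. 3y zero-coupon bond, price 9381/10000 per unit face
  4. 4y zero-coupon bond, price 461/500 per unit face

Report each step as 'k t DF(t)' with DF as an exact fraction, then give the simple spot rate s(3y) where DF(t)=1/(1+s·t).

step 1 [1y] swap r/1=309/9691: DF=(1 − 309/9691·(0))/(1+309/9691) = 9691/10000 ≈ 0.969100
step 2 [2y] swap r/1=572/19119: DF=(1 − 572/19119·(0.969100))/(1+572/19119) = 2357/2500 ≈ 0.942800
step 3 [3y] zero: DF = P = 9381/10000 ≈ 0.938100
step 4 [4y] zero: DF = P = 461/500 ≈ 0.922000

1 1 9691/10000
2 2 2357/2500
3 3 9381/10000
4 4 461/500
s(3y) = (1/(9381/10000) − 1)/(3) = 619/28143 ≈ 2.1995%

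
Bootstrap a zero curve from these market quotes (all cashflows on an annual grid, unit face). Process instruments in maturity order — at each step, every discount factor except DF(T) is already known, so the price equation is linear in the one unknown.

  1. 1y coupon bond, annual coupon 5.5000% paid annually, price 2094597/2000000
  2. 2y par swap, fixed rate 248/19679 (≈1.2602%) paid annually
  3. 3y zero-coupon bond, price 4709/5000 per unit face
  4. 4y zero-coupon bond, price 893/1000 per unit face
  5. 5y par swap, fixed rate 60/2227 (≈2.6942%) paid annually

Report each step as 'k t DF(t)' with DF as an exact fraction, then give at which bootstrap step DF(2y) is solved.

1 1 9927/10000
2 2 1219/1250
3 3 4709/5000
4 4 893/1000
5 5 437/500
DF(2y) is solved at step 2

step 1 [1y] bond c/1=11/200: DF=(2094597/2000000 − 11/200·(0))/(1+11/200) = 9927/10000 ≈ 0.992700
step 2 [2y] swap r/1=248/19679: DF=(1 − 248/19679·(0.992700))/(1+248/19679) = 1219/1250 ≈ 0.975200
step 3 [3y] zero: DF = P = 4709/5000 ≈ 0.941800
step 4 [4y] zero: DF = P = 893/1000 ≈ 0.893000
step 5 [5y] swap r/1=60/2227: DF=(1 − 60/2227·(0.992700+0.975200+0.941800+0.893000))/(1+60/2227) = 437/500 ≈ 0.874000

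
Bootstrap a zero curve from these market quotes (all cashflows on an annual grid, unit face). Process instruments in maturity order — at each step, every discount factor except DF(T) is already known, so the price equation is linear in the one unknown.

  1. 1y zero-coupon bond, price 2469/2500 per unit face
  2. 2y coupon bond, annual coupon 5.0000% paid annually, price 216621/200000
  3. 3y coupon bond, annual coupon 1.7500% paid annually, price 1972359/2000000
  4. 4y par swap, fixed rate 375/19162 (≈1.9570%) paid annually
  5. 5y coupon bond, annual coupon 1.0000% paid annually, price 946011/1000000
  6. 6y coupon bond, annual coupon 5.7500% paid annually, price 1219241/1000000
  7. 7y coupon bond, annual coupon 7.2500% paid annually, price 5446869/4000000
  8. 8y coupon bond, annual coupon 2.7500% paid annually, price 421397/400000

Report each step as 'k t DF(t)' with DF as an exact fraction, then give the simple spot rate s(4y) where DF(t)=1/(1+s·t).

1 1 2469/2500
2 2 1969/2000
3 3 9353/10000
4 4 37/40
5 5 8987/10000
6 6 8957/10000
7 7 8893/10000
8 8 8509/10000
s(4y) = (1/(37/40) − 1)/(4) = 3/148 ≈ 2.0270%

step 1 [1y] zero: DF = P = 2469/2500 ≈ 0.987600
step 2 [2y] bond c/1=1/20: DF=(216621/200000 − 1/20·(0.987600))/(1+1/20) = 1969/2000 ≈ 0.984500
step 3 [3y] bond c/1=7/400: DF=(1972359/2000000 − 7/400·(0.987600+0.984500))/(1+7/400) = 9353/10000 ≈ 0.935300
step 4 [4y] swap r/1=375/19162: DF=(1 − 375/19162·(0.987600+0.984500+0.935300))/(1+375/19162) = 37/40 ≈ 0.925000
step 5 [5y] bond c/1=1/100: DF=(946011/1000000 − 1/100·(0.987600+0.984500+0.935300+0.925000))/(1+1/100) = 8987/10000 ≈ 0.898700
step 6 [6y] bond c/1=23/400: DF=(1219241/1000000 − 23/400·(0.987600+0.984500+0.935300+0.925000+0.898700))/(1+23/400) = 8957/10000 ≈ 0.895700
step 7 [7y] bond c/1=29/400: DF=(5446869/4000000 − 29/400·(0.987600+0.984500+0.935300+0.925000+0.898700+0.895700))/(1+29/400) = 8893/10000 ≈ 0.889300
step 8 [8y] bond c/1=11/400: DF=(421397/400000 − 11/400·(0.987600+0.984500+0.935300+0.925000+0.898700+0.895700+0.889300))/(1+11/400) = 8509/10000 ≈ 0.850900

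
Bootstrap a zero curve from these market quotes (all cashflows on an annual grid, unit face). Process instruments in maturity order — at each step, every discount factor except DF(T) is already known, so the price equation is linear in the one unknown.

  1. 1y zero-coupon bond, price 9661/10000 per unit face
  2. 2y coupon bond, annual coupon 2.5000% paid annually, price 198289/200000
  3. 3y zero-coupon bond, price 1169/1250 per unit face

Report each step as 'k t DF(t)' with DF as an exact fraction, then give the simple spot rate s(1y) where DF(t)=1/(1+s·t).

step 1 [1y] zero: DF = P = 9661/10000 ≈ 0.966100
step 2 [2y] bond c/1=1/40: DF=(198289/200000 − 1/40·(0.966100))/(1+1/40) = 9437/10000 ≈ 0.943700
step 3 [3y] zero: DF = P = 1169/1250 ≈ 0.935200

1 1 9661/10000
2 2 9437/10000
3 3 1169/1250
s(1y) = (1/(9661/10000) − 1)/(1) = 339/9661 ≈ 3.5090%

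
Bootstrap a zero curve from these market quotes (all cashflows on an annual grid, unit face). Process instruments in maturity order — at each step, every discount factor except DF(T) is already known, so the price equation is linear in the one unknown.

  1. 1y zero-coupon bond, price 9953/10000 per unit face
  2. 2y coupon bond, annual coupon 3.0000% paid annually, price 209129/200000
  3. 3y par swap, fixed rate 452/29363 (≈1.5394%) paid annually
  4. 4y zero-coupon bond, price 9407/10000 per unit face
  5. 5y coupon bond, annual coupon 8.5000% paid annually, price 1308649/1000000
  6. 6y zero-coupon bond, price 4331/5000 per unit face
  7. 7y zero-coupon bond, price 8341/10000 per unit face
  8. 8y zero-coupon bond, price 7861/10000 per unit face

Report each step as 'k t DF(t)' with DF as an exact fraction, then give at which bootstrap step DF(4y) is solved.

1 1 9953/10000
2 2 4931/5000
3 3 2387/2500
4 4 9407/10000
5 5 564/625
6 6 4331/5000
7 7 8341/10000
8 8 7861/10000
DF(4y) is solved at step 4

step 1 [1y] zero: DF = P = 9953/10000 ≈ 0.995300
step 2 [2y] bond c/1=3/100: DF=(209129/200000 − 3/100·(0.995300))/(1+3/100) = 4931/5000 ≈ 0.986200
step 3 [3y] swap r/1=452/29363: DF=(1 − 452/29363·(0.995300+0.986200))/(1+452/29363) = 2387/2500 ≈ 0.954800
step 4 [4y] zero: DF = P = 9407/10000 ≈ 0.940700
step 5 [5y] bond c/1=17/200: DF=(1308649/1000000 − 17/200·(0.995300+0.986200+0.954800+0.940700))/(1+17/200) = 564/625 ≈ 0.902400
step 6 [6y] zero: DF = P = 4331/5000 ≈ 0.866200
step 7 [7y] zero: DF = P = 8341/10000 ≈ 0.834100
step 8 [8y] zero: DF = P = 7861/10000 ≈ 0.786100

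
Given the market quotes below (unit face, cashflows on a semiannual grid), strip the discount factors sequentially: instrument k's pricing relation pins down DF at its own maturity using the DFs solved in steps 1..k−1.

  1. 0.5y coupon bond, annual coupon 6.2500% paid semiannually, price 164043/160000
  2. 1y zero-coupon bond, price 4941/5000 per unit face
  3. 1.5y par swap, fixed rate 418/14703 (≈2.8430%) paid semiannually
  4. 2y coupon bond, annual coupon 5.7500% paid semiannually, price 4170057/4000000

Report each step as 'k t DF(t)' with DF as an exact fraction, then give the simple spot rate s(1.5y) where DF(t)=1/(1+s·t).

1 1/2 4971/5000
2 1 4941/5000
3 3/2 4791/5000
4 2 582/625
s(1.5y) = (1/(4791/5000) − 1)/(3/2) = 418/14373 ≈ 2.9082%

step 1 [0.5y] bond c/2=1/32: DF=(164043/160000 − 1/32·(0))/(1+1/32) = 4971/5000 ≈ 0.994200
step 2 [1y] zero: DF = P = 4941/5000 ≈ 0.988200
step 3 [1.5y] swap r/2=209/14703: DF=(1 − 209/14703·(0.994200+0.988200))/(1+209/14703) = 4791/5000 ≈ 0.958200
step 4 [2y] bond c/2=23/800: DF=(4170057/4000000 − 23/800·(0.994200+0.988200+0.958200))/(1+23/800) = 582/625 ≈ 0.931200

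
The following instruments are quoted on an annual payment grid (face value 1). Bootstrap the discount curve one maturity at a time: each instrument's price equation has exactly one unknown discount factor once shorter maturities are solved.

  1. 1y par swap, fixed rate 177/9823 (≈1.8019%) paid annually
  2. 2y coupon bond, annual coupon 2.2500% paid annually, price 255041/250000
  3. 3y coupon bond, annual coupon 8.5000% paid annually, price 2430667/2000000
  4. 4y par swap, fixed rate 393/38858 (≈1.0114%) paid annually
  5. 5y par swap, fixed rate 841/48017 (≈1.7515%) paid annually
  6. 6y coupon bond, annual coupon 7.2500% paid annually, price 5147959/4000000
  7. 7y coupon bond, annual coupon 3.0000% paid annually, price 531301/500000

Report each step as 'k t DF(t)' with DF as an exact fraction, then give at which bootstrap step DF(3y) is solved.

1 1 9823/10000
2 2 9761/10000
3 3 9667/10000
4 4 9607/10000
5 5 9159/10000
6 6 4377/5000
7 7 8663/10000
DF(3y) is solved at step 3

step 1 [1y] swap r/1=177/9823: DF=(1 − 177/9823·(0))/(1+177/9823) = 9823/10000 ≈ 0.982300
step 2 [2y] bond c/1=9/400: DF=(255041/250000 − 9/400·(0.982300))/(1+9/400) = 9761/10000 ≈ 0.976100
step 3 [3y] bond c/1=17/200: DF=(2430667/2000000 − 17/200·(0.982300+0.976100))/(1+17/200) = 9667/10000 ≈ 0.966700
step 4 [4y] swap r/1=393/38858: DF=(1 − 393/38858·(0.982300+0.976100+0.966700))/(1+393/38858) = 9607/10000 ≈ 0.960700
step 5 [5y] swap r/1=841/48017: DF=(1 − 841/48017·(0.982300+0.976100+0.966700+0.960700))/(1+841/48017) = 9159/10000 ≈ 0.915900
step 6 [6y] bond c/1=29/400: DF=(5147959/4000000 − 29/400·(0.982300+0.976100+0.966700+0.960700+0.915900))/(1+29/400) = 4377/5000 ≈ 0.875400
step 7 [7y] bond c/1=3/100: DF=(531301/500000 − 3/100·(0.982300+0.976100+0.966700+0.960700+0.915900+0.875400))/(1+3/100) = 8663/10000 ≈ 0.866300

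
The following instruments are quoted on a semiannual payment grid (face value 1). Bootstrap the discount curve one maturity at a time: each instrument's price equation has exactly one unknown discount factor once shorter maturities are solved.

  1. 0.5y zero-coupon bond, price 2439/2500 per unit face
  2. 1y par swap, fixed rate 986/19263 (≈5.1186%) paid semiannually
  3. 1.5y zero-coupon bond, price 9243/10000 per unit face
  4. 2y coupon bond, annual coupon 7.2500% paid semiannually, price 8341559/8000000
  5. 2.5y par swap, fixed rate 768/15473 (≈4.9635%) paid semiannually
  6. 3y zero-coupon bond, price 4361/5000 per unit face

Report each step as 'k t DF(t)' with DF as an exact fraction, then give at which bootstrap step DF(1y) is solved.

1 1/2 2439/2500
2 1 9507/10000
3 3/2 9243/10000
4 2 1813/2000
5 5/2 553/625
6 3 4361/5000
DF(1y) is solved at step 2

step 1 [0.5y] zero: DF = P = 2439/2500 ≈ 0.975600
step 2 [1y] swap r/2=493/19263: DF=(1 − 493/19263·(0.975600))/(1+493/19263) = 9507/10000 ≈ 0.950700
step 3 [1.5y] zero: DF = P = 9243/10000 ≈ 0.924300
step 4 [2y] bond c/2=29/800: DF=(8341559/8000000 − 29/800·(0.975600+0.950700+0.924300))/(1+29/800) = 1813/2000 ≈ 0.906500
step 5 [2.5y] swap r/2=384/15473: DF=(1 − 384/15473·(0.975600+0.950700+0.924300+0.906500))/(1+384/15473) = 553/625 ≈ 0.884800
step 6 [3y] zero: DF = P = 4361/5000 ≈ 0.872200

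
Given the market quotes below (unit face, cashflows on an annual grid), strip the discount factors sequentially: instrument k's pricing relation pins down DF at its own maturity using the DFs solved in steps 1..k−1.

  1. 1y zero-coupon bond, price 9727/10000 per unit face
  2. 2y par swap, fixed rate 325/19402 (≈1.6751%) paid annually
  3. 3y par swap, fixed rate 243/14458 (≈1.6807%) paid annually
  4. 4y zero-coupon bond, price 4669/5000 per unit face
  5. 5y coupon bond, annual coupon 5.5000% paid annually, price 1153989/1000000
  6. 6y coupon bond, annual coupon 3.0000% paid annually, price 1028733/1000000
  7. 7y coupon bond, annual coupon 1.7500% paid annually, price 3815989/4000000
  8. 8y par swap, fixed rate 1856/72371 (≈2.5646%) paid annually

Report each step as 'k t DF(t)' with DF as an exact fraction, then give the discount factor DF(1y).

1 1 9727/10000
2 2 387/400
3 3 4757/5000
4 4 4669/5000
5 5 559/625
6 6 8613/10000
7 7 526/625
8 8 509/625
DF(1y) = 9727/10000 ≈ 0.972700

step 1 [1y] zero: DF = P = 9727/10000 ≈ 0.972700
step 2 [2y] swap r/1=325/19402: DF=(1 − 325/19402·(0.972700))/(1+325/19402) = 387/400 ≈ 0.967500
step 3 [3y] swap r/1=243/14458: DF=(1 − 243/14458·(0.972700+0.967500))/(1+243/14458) = 4757/5000 ≈ 0.951400
step 4 [4y] zero: DF = P = 4669/5000 ≈ 0.933800
step 5 [5y] bond c/1=11/200: DF=(1153989/1000000 − 11/200·(0.972700+0.967500+0.951400+0.933800))/(1+11/200) = 559/625 ≈ 0.894400
step 6 [6y] bond c/1=3/100: DF=(1028733/1000000 − 3/100·(0.972700+0.967500+0.951400+0.933800+0.894400))/(1+3/100) = 8613/10000 ≈ 0.861300
step 7 [7y] bond c/1=7/400: DF=(3815989/4000000 − 7/400·(0.972700+0.967500+0.951400+0.933800+0.894400+0.861300))/(1+7/400) = 526/625 ≈ 0.841600
step 8 [8y] swap r/1=1856/72371: DF=(1 − 1856/72371·(0.972700+0.967500+0.951400+0.933800+0.894400+0.861300+0.841600))/(1+1856/72371) = 509/625 ≈ 0.814400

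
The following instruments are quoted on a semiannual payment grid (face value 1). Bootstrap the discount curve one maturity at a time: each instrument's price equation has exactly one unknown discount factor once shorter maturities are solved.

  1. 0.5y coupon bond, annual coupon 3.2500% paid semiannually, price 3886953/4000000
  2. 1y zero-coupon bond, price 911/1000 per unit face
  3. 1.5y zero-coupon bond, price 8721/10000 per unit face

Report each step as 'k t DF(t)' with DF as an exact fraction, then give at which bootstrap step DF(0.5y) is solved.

step 1 [0.5y] bond c/2=13/800: DF=(3886953/4000000 − 13/800·(0))/(1+13/800) = 4781/5000 ≈ 0.956200
step 2 [1y] zero: DF = P = 911/1000 ≈ 0.911000
step 3 [1.5y] zero: DF = P = 8721/10000 ≈ 0.872100

1 1/2 4781/5000
2 1 911/1000
3 3/2 8721/10000
DF(0.5y) is solved at step 1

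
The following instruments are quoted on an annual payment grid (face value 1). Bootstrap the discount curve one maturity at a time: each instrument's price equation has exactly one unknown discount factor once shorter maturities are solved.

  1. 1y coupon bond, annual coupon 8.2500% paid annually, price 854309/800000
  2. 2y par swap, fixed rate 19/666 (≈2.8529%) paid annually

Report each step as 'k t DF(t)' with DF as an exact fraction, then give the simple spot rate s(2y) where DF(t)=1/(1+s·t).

1 1 1973/2000
2 2 9449/10000
s(2y) = (1/(9449/10000) − 1)/(2) = 551/18898 ≈ 2.9157%

step 1 [1y] bond c/1=33/400: DF=(854309/800000 − 33/400·(0))/(1+33/400) = 1973/2000 ≈ 0.986500
step 2 [2y] swap r/1=19/666: DF=(1 − 19/666·(0.986500))/(1+19/666) = 9449/10000 ≈ 0.944900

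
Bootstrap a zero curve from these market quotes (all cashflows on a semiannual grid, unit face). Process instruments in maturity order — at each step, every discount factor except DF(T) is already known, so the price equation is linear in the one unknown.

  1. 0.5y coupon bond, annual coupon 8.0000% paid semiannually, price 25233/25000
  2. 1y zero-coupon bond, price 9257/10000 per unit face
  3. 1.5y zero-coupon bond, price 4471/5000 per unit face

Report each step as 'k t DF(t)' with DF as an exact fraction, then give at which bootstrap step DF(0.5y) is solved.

step 1 [0.5y] bond c/2=1/25: DF=(25233/25000 − 1/25·(0))/(1+1/25) = 1941/2000 ≈ 0.970500
step 2 [1y] zero: DF = P = 9257/10000 ≈ 0.925700
step 3 [1.5y] zero: DF = P = 4471/5000 ≈ 0.894200

1 1/2 1941/2000
2 1 9257/10000
3 3/2 4471/5000
DF(0.5y) is solved at step 1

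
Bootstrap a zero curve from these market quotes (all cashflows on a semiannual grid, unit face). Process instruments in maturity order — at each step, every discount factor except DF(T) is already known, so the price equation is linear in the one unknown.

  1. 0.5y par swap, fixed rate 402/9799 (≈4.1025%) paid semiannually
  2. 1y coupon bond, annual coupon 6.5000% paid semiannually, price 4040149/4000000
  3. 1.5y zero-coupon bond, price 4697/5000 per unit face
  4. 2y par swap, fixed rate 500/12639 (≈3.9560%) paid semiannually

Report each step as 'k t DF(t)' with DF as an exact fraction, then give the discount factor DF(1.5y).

1 1/2 9799/10000
2 1 4737/5000
3 3/2 4697/5000
4 2 37/40
DF(1.5y) = 4697/5000 ≈ 0.939400

step 1 [0.5y] swap r/2=201/9799: DF=(1 − 201/9799·(0))/(1+201/9799) = 9799/10000 ≈ 0.979900
step 2 [1y] bond c/2=13/400: DF=(4040149/4000000 − 13/400·(0.979900))/(1+13/400) = 4737/5000 ≈ 0.947400
step 3 [1.5y] zero: DF = P = 4697/5000 ≈ 0.939400
step 4 [2y] swap r/2=250/12639: DF=(1 − 250/12639·(0.979900+0.947400+0.939400))/(1+250/12639) = 37/40 ≈ 0.925000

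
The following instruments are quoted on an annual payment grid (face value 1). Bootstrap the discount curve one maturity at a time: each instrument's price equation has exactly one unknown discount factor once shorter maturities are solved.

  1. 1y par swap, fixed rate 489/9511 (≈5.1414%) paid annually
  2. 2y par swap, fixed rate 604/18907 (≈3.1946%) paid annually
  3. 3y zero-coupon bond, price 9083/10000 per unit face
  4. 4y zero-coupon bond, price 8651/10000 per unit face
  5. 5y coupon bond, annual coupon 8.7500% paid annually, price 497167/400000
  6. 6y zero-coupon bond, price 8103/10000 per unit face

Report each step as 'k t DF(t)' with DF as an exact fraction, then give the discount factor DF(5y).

1 1 9511/10000
2 2 2349/2500
3 3 9083/10000
4 4 8651/10000
5 5 8481/10000
6 6 8103/10000
DF(5y) = 8481/10000 ≈ 0.848100

step 1 [1y] swap r/1=489/9511: DF=(1 − 489/9511·(0))/(1+489/9511) = 9511/10000 ≈ 0.951100
step 2 [2y] swap r/1=604/18907: DF=(1 − 604/18907·(0.951100))/(1+604/18907) = 2349/2500 ≈ 0.939600
step 3 [3y] zero: DF = P = 9083/10000 ≈ 0.908300
step 4 [4y] zero: DF = P = 8651/10000 ≈ 0.865100
step 5 [5y] bond c/1=7/80: DF=(497167/400000 − 7/80·(0.951100+0.939600+0.908300+0.865100))/(1+7/80) = 8481/10000 ≈ 0.848100
step 6 [6y] zero: DF = P = 8103/10000 ≈ 0.810300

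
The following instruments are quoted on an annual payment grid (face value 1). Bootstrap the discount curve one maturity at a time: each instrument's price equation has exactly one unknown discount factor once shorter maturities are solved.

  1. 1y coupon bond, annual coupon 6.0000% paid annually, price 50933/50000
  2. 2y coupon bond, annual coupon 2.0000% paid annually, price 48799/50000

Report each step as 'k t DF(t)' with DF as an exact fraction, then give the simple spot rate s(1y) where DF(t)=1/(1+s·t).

step 1 [1y] bond c/1=3/50: DF=(50933/50000 − 3/50·(0))/(1+3/50) = 961/1000 ≈ 0.961000
step 2 [2y] bond c/1=1/50: DF=(48799/50000 − 1/50·(0.961000))/(1+1/50) = 469/500 ≈ 0.938000

1 1 961/1000
2 2 469/500
s(1y) = (1/(961/1000) − 1)/(1) = 39/961 ≈ 4.0583%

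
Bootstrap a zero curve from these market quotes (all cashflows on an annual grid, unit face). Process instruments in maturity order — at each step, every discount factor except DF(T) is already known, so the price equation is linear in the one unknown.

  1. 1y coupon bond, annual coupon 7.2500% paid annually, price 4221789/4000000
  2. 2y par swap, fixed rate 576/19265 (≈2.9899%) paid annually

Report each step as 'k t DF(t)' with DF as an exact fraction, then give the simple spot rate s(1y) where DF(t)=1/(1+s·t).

1 1 9841/10000
2 2 589/625
s(1y) = (1/(9841/10000) − 1)/(1) = 159/9841 ≈ 1.6157%

step 1 [1y] bond c/1=29/400: DF=(4221789/4000000 − 29/400·(0))/(1+29/400) = 9841/10000 ≈ 0.984100
step 2 [2y] swap r/1=576/19265: DF=(1 − 576/19265·(0.984100))/(1+576/19265) = 589/625 ≈ 0.942400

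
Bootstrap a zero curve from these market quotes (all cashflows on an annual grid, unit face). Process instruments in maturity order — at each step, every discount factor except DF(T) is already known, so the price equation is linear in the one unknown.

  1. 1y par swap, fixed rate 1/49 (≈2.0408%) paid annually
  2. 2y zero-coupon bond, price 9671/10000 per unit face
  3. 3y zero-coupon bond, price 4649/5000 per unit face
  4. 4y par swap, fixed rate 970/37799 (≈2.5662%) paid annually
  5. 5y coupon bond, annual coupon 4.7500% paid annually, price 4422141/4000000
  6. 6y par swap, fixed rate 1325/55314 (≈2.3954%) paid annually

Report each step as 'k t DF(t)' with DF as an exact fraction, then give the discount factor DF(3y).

step 1 [1y] swap r/1=1/49: DF=(1 − 1/49·(0))/(1+1/49) = 49/50 ≈ 0.980000
step 2 [2y] zero: DF = P = 9671/10000 ≈ 0.967100
step 3 [3y] zero: DF = P = 4649/5000 ≈ 0.929800
step 4 [4y] swap r/1=970/37799: DF=(1 − 970/37799·(0.980000+0.967100+0.929800))/(1+970/37799) = 903/1000 ≈ 0.903000
step 5 [5y] bond c/1=19/400: DF=(4422141/4000000 − 19/400·(0.980000+0.967100+0.929800+0.903000))/(1+19/400) = 221/250 ≈ 0.884000
step 6 [6y] swap r/1=1325/55314: DF=(1 − 1325/55314·(0.980000+0.967100+0.929800+0.903000+0.884000))/(1+1325/55314) = 347/400 ≈ 0.867500

1 1 49/50
2 2 9671/10000
3 3 4649/5000
4 4 903/1000
5 5 221/250
6 6 347/400
DF(3y) = 4649/5000 ≈ 0.929800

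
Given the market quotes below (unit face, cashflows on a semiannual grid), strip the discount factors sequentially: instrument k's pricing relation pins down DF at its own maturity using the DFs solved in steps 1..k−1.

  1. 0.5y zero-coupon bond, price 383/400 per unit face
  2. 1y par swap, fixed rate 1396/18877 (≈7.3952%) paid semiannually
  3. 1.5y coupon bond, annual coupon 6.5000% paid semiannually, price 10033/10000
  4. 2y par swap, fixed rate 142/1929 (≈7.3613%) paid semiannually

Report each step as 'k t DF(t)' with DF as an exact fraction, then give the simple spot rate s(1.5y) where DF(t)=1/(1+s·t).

1 1/2 383/400
2 1 4651/5000
3 3/2 9123/10000
4 2 8651/10000
s(1.5y) = (1/(9123/10000) − 1)/(3/2) = 1754/27369 ≈ 6.4087%

step 1 [0.5y] zero: DF = P = 383/400 ≈ 0.957500
step 2 [1y] swap r/2=698/18877: DF=(1 − 698/18877·(0.957500))/(1+698/18877) = 4651/5000 ≈ 0.930200
step 3 [1.5y] bond c/2=13/400: DF=(10033/10000 − 13/400·(0.957500+0.930200))/(1+13/400) = 9123/10000 ≈ 0.912300
step 4 [2y] swap r/2=71/1929: DF=(1 − 71/1929·(0.957500+0.930200+0.912300))/(1+71/1929) = 8651/10000 ≈ 0.865100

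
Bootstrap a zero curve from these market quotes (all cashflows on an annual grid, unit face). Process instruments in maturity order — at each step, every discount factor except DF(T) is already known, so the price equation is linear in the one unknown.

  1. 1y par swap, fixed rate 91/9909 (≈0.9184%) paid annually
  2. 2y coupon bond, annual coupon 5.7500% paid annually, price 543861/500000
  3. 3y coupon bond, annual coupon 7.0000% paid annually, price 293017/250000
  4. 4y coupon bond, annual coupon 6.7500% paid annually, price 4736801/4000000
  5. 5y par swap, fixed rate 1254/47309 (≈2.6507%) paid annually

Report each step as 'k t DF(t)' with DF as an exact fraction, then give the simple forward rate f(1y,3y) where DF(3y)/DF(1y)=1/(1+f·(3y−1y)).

1 1 9909/10000
2 2 9747/10000
3 3 2417/2500
4 4 9239/10000
5 5 4373/5000
f(1y,3y) = ((9909/10000)/(2417/2500) − 1)/(2) = 241/19336 ≈ 1.2464%

step 1 [1y] swap r/1=91/9909: DF=(1 − 91/9909·(0))/(1+91/9909) = 9909/10000 ≈ 0.990900
step 2 [2y] bond c/1=23/400: DF=(543861/500000 − 23/400·(0.990900))/(1+23/400) = 9747/10000 ≈ 0.974700
step 3 [3y] bond c/1=7/100: DF=(293017/250000 − 7/100·(0.990900+0.974700))/(1+7/100) = 2417/2500 ≈ 0.966800
step 4 [4y] bond c/1=27/400: DF=(4736801/4000000 − 27/400·(0.990900+0.974700+0.966800))/(1+27/400) = 9239/10000 ≈ 0.923900
step 5 [5y] swap r/1=1254/47309: DF=(1 − 1254/47309·(0.990900+0.974700+0.966800+0.923900))/(1+1254/47309) = 4373/5000 ≈ 0.874600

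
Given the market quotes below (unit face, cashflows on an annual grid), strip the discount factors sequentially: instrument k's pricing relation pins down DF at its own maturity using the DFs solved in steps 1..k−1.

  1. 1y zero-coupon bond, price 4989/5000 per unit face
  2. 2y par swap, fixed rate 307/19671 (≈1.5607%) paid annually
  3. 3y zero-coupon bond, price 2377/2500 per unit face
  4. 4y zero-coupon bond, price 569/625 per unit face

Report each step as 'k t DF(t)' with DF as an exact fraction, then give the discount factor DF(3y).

step 1 [1y] zero: DF = P = 4989/5000 ≈ 0.997800
step 2 [2y] swap r/1=307/19671: DF=(1 − 307/19671·(0.997800))/(1+307/19671) = 9693/10000 ≈ 0.969300
step 3 [3y] zero: DF = P = 2377/2500 ≈ 0.950800
step 4 [4y] zero: DF = P = 569/625 ≈ 0.910400

1 1 4989/5000
2 2 9693/10000
3 3 2377/2500
4 4 569/625
DF(3y) = 2377/2500 ≈ 0.950800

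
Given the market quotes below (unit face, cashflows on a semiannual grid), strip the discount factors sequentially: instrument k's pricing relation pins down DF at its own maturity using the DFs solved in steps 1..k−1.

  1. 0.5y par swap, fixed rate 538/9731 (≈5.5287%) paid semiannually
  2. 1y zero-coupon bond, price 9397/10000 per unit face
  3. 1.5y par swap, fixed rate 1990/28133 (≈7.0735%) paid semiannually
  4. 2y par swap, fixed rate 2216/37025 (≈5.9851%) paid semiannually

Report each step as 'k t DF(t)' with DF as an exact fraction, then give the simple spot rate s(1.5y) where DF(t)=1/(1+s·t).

step 1 [0.5y] swap r/2=269/9731: DF=(1 − 269/9731·(0))/(1+269/9731) = 9731/10000 ≈ 0.973100
step 2 [1y] zero: DF = P = 9397/10000 ≈ 0.939700
step 3 [1.5y] swap r/2=995/28133: DF=(1 − 995/28133·(0.973100+0.939700))/(1+995/28133) = 1801/2000 ≈ 0.900500
step 4 [2y] swap r/2=1108/37025: DF=(1 − 1108/37025·(0.973100+0.939700+0.900500))/(1+1108/37025) = 2223/2500 ≈ 0.889200

1 1/2 9731/10000
2 1 9397/10000
3 3/2 1801/2000
4 2 2223/2500
s(1.5y) = (1/(1801/2000) − 1)/(3/2) = 398/5403 ≈ 7.3663%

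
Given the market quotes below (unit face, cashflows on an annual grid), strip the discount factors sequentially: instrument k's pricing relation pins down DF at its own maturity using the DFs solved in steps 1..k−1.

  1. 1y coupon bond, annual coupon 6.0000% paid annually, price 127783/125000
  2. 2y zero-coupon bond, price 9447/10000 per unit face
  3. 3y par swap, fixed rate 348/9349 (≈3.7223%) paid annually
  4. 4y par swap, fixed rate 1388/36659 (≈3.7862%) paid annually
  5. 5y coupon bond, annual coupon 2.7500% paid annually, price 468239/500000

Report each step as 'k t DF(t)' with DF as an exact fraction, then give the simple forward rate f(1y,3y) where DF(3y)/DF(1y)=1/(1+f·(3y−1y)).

1 1 2411/2500
2 2 9447/10000
3 3 2239/2500
4 4 2153/2500
5 5 8133/10000
f(1y,3y) = ((2411/2500)/(2239/2500) − 1)/(2) = 86/2239 ≈ 3.8410%

step 1 [1y] bond c/1=3/50: DF=(127783/125000 − 3/50·(0))/(1+3/50) = 2411/2500 ≈ 0.964400
step 2 [2y] zero: DF = P = 9447/10000 ≈ 0.944700
step 3 [3y] swap r/1=348/9349: DF=(1 − 348/9349·(0.964400+0.944700))/(1+348/9349) = 2239/2500 ≈ 0.895600
step 4 [4y] swap r/1=1388/36659: DF=(1 − 1388/36659·(0.964400+0.944700+0.895600))/(1+1388/36659) = 2153/2500 ≈ 0.861200
step 5 [5y] bond c/1=11/400: DF=(468239/500000 − 11/400·(0.964400+0.944700+0.895600+0.861200))/(1+11/400) = 8133/10000 ≈ 0.813300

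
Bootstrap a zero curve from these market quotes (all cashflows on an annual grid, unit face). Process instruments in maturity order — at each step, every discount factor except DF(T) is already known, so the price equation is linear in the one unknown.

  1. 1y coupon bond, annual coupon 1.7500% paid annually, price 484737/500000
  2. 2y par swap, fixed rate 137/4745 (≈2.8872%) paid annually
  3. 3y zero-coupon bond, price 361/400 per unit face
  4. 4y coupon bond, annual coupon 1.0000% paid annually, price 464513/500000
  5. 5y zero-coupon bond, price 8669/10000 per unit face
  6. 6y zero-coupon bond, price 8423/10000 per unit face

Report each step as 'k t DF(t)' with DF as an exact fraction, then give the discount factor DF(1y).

step 1 [1y] bond c/1=7/400: DF=(484737/500000 − 7/400·(0))/(1+7/400) = 1191/1250 ≈ 0.952800
step 2 [2y] swap r/1=137/4745: DF=(1 − 137/4745·(0.952800))/(1+137/4745) = 2363/2500 ≈ 0.945200
step 3 [3y] zero: DF = P = 361/400 ≈ 0.902500
step 4 [4y] bond c/1=1/100: DF=(464513/500000 − 1/100·(0.952800+0.945200+0.902500))/(1+1/100) = 8921/10000 ≈ 0.892100
step 5 [5y] zero: DF = P = 8669/10000 ≈ 0.866900
step 6 [6y] zero: DF = P = 8423/10000 ≈ 0.842300

1 1 1191/1250
2 2 2363/2500
3 3 361/400
4 4 8921/10000
5 5 8669/10000
6 6 8423/10000
DF(1y) = 1191/1250 ≈ 0.952800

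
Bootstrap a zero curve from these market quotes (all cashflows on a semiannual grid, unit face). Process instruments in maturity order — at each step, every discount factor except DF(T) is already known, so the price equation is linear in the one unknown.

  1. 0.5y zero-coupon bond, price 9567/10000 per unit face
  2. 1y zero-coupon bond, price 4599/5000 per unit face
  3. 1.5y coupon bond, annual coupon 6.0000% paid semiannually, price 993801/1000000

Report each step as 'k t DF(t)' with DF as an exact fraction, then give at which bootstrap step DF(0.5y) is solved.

1 1/2 9567/10000
2 1 4599/5000
3 3/2 4551/5000
DF(0.5y) is solved at step 1

step 1 [0.5y] zero: DF = P = 9567/10000 ≈ 0.956700
step 2 [1y] zero: DF = P = 4599/5000 ≈ 0.919800
step 3 [1.5y] bond c/2=3/100: DF=(993801/1000000 − 3/100·(0.956700+0.919800))/(1+3/100) = 4551/5000 ≈ 0.910200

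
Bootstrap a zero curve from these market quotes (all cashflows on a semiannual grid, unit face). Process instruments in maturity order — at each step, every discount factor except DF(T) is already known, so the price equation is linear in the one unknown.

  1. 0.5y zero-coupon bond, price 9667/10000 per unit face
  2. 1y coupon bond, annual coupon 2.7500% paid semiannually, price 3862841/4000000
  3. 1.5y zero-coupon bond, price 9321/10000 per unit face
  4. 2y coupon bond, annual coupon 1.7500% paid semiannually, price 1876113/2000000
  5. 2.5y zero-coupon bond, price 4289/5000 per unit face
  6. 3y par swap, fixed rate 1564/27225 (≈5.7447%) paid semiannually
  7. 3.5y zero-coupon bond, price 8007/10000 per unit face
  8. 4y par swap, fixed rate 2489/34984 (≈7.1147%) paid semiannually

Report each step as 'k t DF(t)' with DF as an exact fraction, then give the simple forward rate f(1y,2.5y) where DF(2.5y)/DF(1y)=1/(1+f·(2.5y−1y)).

step 1 [0.5y] zero: DF = P = 9667/10000 ≈ 0.966700
step 2 [1y] bond c/2=11/800: DF=(3862841/4000000 − 11/800·(0.966700))/(1+11/800) = 1879/2000 ≈ 0.939500
step 3 [1.5y] zero: DF = P = 9321/10000 ≈ 0.932100
step 4 [2y] bond c/2=7/800: DF=(1876113/2000000 − 7/800·(0.966700+0.939500+0.932100))/(1+7/800) = 9053/10000 ≈ 0.905300
step 5 [2.5y] zero: DF = P = 4289/5000 ≈ 0.857800
step 6 [3y] swap r/2=782/27225: DF=(1 − 782/27225·(0.966700+0.939500+0.932100+0.905300+0.857800))/(1+782/27225) = 2109/2500 ≈ 0.843600
step 7 [3.5y] zero: DF = P = 8007/10000 ≈ 0.800700
step 8 [4y] swap r/2=2489/69968: DF=(1 − 2489/69968·(0.966700+0.939500+0.932100+0.905300+0.857800+0.843600+0.800700))/(1+2489/69968) = 7511/10000 ≈ 0.751100

1 1/2 9667/10000
2 1 1879/2000
3 3/2 9321/10000
4 2 9053/10000
5 5/2 4289/5000
6 3 2109/2500
7 7/2 8007/10000
8 4 7511/10000
f(1y,2.5y) = ((1879/2000)/(4289/5000) − 1)/(3/2) = 817/12867 ≈ 6.3496%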